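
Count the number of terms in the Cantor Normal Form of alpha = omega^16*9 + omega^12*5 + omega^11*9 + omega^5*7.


CNF: omega^16*9 + omega^12*5 + omega^11*9 + omega^5*7
Count the summands separated by '+':
  term 1: omega^16*9
  term 2: omega^12*5
  term 3: omega^11*9
  term 4: omega^5*7
Total terms = 4

4


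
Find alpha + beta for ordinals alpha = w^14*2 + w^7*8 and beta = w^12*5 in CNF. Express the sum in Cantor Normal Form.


Ordinal addition (w^14*2 + w^7*8) + w^12*5:
alpha's leading term has exponent 14 > beta's exponent 12, so it survives.
alpha's tail term has exponent 7 < beta's exponent 12, so it is absorbed by beta.
In ordinal addition, any term followed by a strictly larger-exponent term is absorbed.
Result = w^14*2 + w^12*5

w^14*2 + w^12*5


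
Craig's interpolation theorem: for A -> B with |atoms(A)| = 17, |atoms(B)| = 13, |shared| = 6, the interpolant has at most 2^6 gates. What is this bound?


Shared atoms = 6
Craig interpolant size bound = 2^6
= 64

64


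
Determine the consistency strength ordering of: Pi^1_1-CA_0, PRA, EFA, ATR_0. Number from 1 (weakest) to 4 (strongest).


Ordering by consistency strength:
1. EFA
2. PRA
3. ATR_0
4. Pi^1_1-CA_0


Pi^1_1-CA_0=4, PRA=2, EFA=1, ATR_0=3


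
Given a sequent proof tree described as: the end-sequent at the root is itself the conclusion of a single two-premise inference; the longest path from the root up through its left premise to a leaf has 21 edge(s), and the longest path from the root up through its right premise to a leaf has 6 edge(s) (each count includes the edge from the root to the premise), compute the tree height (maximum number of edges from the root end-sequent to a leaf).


Longest path through the left premise: 21 edges (measured from the branching sequent)
Longest path through the right premise: 6 edges
Height of the subtree rooted at the branching sequent: max(21, 6) = 21
The branching sequent is the root itself.
Total height = 21

21


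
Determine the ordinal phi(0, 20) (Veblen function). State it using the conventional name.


phi(0, 20):
phi(0, beta) = omega^beta by definition.
phi(0, 20) = omega^20

omega^20


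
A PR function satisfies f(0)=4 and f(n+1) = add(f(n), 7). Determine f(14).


f(0) = 4
f(1) = add(f(0), 7) = add(4, 7) = 11
f(2) = add(f(1), 7) = add(11, 7) = 18
f(3) = add(f(2), 7) = add(18, 7) = 25
f(4) = add(f(3), 7) = add(25, 7) = 32
f(5) = add(f(4), 7) = add(32, 7) = 39
f(6) = add(f(5), 7) = add(39, 7) = 46
f(7) = add(f(6), 7) = add(46, 7) = 53
f(8) = add(f(7), 7) = add(53, 7) = 60
f(9) = add(f(8), 7) = add(60, 7) = 67
f(10) = add(f(9), 7) = add(67, 7) = 74
f(11) = add(f(10), 7) = add(74, 7) = 81
f(12) = add(f(11), 7) = add(81, 7) = 88
f(13) = add(f(12), 7) = add(88, 7) = 95
f(14) = add(f(13), 7) = add(95, 7) = 102


102


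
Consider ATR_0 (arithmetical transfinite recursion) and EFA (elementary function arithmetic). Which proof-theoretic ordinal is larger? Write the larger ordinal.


Proof-theoretic ordinal of ATR_0 (arithmetical transfinite recursion): Gamma_0
Proof-theoretic ordinal of EFA (elementary function arithmetic): omega^3
Comparing: omega^3 < Gamma_0.
The larger ordinal is Gamma_0 (from ATR_0 (arithmetical transfinite recursion)).

Gamma_0


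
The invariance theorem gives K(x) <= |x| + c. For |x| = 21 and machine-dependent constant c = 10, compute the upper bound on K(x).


K(x) <= |x| + c = 21 + 10 = 31

31


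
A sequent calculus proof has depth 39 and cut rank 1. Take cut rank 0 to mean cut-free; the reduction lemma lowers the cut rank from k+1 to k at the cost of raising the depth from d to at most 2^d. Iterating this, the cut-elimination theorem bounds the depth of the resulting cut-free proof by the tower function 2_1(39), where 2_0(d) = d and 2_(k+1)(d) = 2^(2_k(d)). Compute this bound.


Each rank reduction sends depth d to at most 2^d; cut rank r needs r reductions.
2_0(39) = 39
2_1(39) = 2^39 = 549755813888
Cut-free depth bound = 549755813888

549755813888


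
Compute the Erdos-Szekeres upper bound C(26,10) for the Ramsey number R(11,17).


R(11,17) <= C(11+17-2, 11-1) = C(26, 10)
C(26, 10) = 26! / (10! * 16!)
= 5311735

5311735


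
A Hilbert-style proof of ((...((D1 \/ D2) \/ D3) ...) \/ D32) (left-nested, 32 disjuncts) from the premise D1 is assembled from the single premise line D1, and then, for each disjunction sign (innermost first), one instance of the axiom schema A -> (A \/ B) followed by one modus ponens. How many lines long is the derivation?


Building the left-nested 32-ary disjunction from D1:
- 1 premise line (D1)
- 32 disjuncts means 31 disjunction signs; each needs 1 axiom instance + 1 MP = 2 lines: 2 * 31 = 62
Total = 1 + 62 = 63 lines.

63


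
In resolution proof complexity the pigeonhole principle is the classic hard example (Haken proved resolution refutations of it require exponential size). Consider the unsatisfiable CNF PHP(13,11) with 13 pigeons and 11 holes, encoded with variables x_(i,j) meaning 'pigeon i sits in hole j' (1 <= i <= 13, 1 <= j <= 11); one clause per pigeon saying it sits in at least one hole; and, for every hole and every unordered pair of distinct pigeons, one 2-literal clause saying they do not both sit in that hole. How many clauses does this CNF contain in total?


PHP(13,11): 13 pigeons, 11 holes, 13*11 = 143 variables.
- pigeon clauses: one per pigeon -> 13 clauses
- hole clauses: 11 holes * C(13,2) = 11 * 78 -> 858 clauses
Total clauses = 13 + 858 = 871

871


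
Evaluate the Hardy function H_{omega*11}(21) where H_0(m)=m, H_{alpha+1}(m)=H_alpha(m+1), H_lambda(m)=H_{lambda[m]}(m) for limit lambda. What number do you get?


H_{omega*11}(21):
For the Hardy hierarchy, H_{omega*k}(n) = 2^k * n.
2^11 = 2048.
2048 * 21 = 43008

43008


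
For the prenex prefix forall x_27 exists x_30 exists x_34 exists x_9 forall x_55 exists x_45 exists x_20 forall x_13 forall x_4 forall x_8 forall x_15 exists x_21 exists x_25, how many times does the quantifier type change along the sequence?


Walk the prefix and count type changes:
  position 1: forall -> exists <-- alternation
  position 2: exists -> exists
  position 3: exists -> exists
  position 4: exists -> forall <-- alternation
  position 5: forall -> exists <-- alternation
  position 6: exists -> exists
  position 7: exists -> forall <-- alternation
  position 8: forall -> forall
  position 9: forall -> forall
  position 10: forall -> forall
  position 11: forall -> exists <-- alternation
  position 12: exists -> exists
Total alternations = 5

5


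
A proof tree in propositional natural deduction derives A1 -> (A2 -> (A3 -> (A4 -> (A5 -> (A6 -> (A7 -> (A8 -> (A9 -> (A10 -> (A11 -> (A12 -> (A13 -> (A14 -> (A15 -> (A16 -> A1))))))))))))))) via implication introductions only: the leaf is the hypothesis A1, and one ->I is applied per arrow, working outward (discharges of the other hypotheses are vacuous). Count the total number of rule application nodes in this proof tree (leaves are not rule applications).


The formula has 16 arrows (->); its innermost consequent A1 is one of the antecedents,
so the proof starts from the hypothesis leaf A1 (not a rule application) and closes one arrow per ->I.
Building A1 -> (A2 -> (A3 -> (A4 -> (A5 -> (A6 -> (A7 -> (A8 -> (A9 -> (A10 -> (A11 -> (A12 -> (A13 -> (A14 -> (A15 -> (A16 -> A1))))))))))))))) therefore takes 16 nested implication introductions.
Total inference nodes = 16

16


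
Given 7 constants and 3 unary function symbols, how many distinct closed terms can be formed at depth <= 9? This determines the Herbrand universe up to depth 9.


Herbrand terms by depth:
Depth 0: 7 constants
Depth 1: 21 new terms (running total: 28)
Depth 2: 63 new terms (running total: 91)
Depth 3: 189 new terms (running total: 280)
Depth 4: 567 new terms (running total: 847)
Depth 5: 1701 new terms (running total: 2548)
Depth 6: 5103 new terms (running total: 7651)
Depth 7: 15309 new terms (running total: 22960)
Depth 8: 45927 new terms (running total: 68887)
Depth 9: 137781 new terms (running total: 206668)
Total distinct ground terms = 206668

206668


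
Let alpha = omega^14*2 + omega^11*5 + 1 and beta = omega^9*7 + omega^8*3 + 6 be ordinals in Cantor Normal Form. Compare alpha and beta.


Compare term by term from highest exponent:
alpha = omega^14*2 + omega^11*5 + 1
beta = omega^9*7 + omega^8*3 + 6
Term 1: alpha has omega^14*2, beta has omega^9*7
Term 2: alpha has omega^11*5, beta has omega^8*3
Term 3: alpha has omega^0*1, beta has omega^0*6
Result: alpha > beta

alpha > beta


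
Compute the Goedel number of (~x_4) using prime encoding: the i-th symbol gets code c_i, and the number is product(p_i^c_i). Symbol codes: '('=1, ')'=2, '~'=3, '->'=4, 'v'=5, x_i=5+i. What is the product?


Formula: (~x_4)
Symbol codes: [1, 3, 9, 2]
Primes: [2, 3, 5, 7]
p_1^1 = 2^1 = 2
p_2^3 = 3^3 = 27
p_3^9 = 5^9 = 1953125
p_4^2 = 7^2 = 49
Product = 5167968750

5167968750


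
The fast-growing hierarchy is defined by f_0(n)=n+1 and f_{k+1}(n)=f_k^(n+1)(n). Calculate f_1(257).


f_1(257) = f_0^258(257)
f_0 adds 1 each time, applied 258 times.
f_1(257) = 257 + 258 = 515

515


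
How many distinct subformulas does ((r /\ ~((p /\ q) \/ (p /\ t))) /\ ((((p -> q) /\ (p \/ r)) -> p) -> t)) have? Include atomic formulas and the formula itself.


Formula: ((r /\ ~((p /\ q) \/ (p /\ t))) /\ ((((p -> q) /\ (p \/ r)) -> p) -> t))
Subformulas found:
  1. r
  2. q
  3. t
  4. p
  5. (p /\ q)
  6. (p -> q)
  7. (p /\ t)
  8. (p \/ r)
  9. ((p -> q) /\ (p \/ r))
  10. ((p /\ q) \/ (p /\ t))
  11. ~((p /\ q) \/ (p /\ t))
  12. (((p -> q) /\ (p \/ r)) -> p)
  13. (r /\ ~((p /\ q) \/ (p /\ t)))
  14. ((((p -> q) /\ (p \/ r)) -> p) -> t)
  15. ((r /\ ~((p /\ q) \/ (p /\ t))) /\ ((((p -> q) /\ (p \/ r)) -> p) -> t))
Total distinct subformulas = 15

15


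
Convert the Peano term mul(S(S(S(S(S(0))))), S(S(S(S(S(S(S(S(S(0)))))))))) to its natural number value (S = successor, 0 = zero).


mul(S^5(0), S^9(0)):
S^5(0) = 5
S^9(0) = 9
5 * 9 = 45

45


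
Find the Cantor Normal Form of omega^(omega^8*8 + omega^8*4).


omega^(omega^8*8 + omega^8*4):
Both terms of the exponent have the same exponent 8, so they merge: omega^8*8 + omega^8*4 = omega^8*(8+4) = omega^8*12.
omega raised to a CNF ordinal is a single CNF term: Result = omega^(omega^8*12)

omega^(omega^8*12)


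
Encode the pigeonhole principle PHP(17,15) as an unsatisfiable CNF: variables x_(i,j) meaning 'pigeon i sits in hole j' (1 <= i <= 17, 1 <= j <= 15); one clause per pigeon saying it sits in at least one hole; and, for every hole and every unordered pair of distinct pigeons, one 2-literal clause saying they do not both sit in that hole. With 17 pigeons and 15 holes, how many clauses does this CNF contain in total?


PHP(17,15): 17 pigeons, 15 holes, 17*15 = 255 variables.
- pigeon clauses: one per pigeon -> 17 clauses
- hole clauses: 15 holes * C(17,2) = 15 * 136 -> 2040 clauses
Total clauses = 17 + 2040 = 2057

2057


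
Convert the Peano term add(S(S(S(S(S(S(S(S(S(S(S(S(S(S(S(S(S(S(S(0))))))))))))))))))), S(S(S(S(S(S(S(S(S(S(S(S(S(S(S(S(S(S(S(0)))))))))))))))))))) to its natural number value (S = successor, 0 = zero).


add(S^19(0), S^19(0)):
S^19(0) = 19
S^19(0) = 19
19 + 19 = 38

38


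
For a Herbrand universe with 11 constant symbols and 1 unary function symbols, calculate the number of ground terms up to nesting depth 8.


Herbrand terms by depth:
Depth 0: 11 constants
Depth 1: 11 new terms (running total: 22)
Depth 2: 11 new terms (running total: 33)
Depth 3: 11 new terms (running total: 44)
Depth 4: 11 new terms (running total: 55)
Depth 5: 11 new terms (running total: 66)
Depth 6: 11 new terms (running total: 77)
Depth 7: 11 new terms (running total: 88)
Depth 8: 11 new terms (running total: 99)
Total distinct ground terms = 99

99


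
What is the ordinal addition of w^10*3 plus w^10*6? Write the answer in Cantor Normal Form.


Ordinal addition w^10*3 + w^10*6:
Both terms have the same exponent 10.
w^e*c + w^e*d = w^e*(c+d).
Result = w^10*(3+6) = w^10*9

w^10*9


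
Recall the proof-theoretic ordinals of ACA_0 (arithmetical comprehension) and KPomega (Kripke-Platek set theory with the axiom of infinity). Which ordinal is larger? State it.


Proof-theoretic ordinal of ACA_0 (arithmetical comprehension): epsilon_0
Proof-theoretic ordinal of KPomega (Kripke-Platek set theory with the axiom of infinity): psi_0(epsilon_{Omega+1})
Comparing: epsilon_0 < psi_0(epsilon_{Omega+1}).
The larger ordinal is psi_0(epsilon_{Omega+1}) (from KPomega (Kripke-Platek set theory with the axiom of infinity)).

psi_0(epsilon_{Omega+1})


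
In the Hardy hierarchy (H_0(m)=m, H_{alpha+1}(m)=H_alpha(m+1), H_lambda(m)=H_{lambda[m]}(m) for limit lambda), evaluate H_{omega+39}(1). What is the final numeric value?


H_{omega+39}(1):
Unwind the 39 successor steps: H_{omega+39}(1) = H_omega(1+39) = H_omega(40).
H_omega(m) = H_m(m) = m + m = 2m.
Result = 2 * 40 = 80

80


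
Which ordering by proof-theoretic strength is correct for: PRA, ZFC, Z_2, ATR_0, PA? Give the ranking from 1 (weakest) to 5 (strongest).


Ordering by consistency strength:
1. PRA
2. PA
3. ATR_0
4. Z_2
5. ZFC


PRA=1, ZFC=5, Z_2=4, ATR_0=3, PA=2


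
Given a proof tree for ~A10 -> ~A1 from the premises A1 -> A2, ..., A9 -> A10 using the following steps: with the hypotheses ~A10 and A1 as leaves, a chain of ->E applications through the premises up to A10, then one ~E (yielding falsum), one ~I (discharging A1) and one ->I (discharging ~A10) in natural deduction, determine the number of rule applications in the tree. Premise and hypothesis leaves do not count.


From hypothesis A1, 9 ->E steps along the 9 premises yield A10.
~E with hypothesis ~A10 gives falsum (1 node); ~I discharging A1 gives ~A1 (1 node); ->I discharging ~A10 gives the goal (1 node).
Total = 9 + 3 = 12 inference nodes.

12


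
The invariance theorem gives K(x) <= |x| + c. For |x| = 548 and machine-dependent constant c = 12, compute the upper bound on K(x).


K(x) <= |x| + c = 548 + 12 = 560

560


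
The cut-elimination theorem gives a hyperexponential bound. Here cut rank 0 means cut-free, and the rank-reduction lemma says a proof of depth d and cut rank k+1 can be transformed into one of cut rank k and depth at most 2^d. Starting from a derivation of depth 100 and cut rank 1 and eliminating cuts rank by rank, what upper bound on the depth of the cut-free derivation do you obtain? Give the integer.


Each rank reduction sends depth d to at most 2^d; cut rank r needs r reductions.
2_0(100) = 100
2_1(100) = 2^100 = 1267650600228229401496703205376
Cut-free depth bound = 1267650600228229401496703205376

1267650600228229401496703205376


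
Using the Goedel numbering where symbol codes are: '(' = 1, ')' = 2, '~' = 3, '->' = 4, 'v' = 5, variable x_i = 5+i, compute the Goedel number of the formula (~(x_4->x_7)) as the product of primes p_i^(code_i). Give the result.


Formula: (~(x_4->x_7))
Symbol codes: [1, 3, 1, 9, 4, 12, 2, 2]
Primes: [2, 3, 5, 7, 11, 13, 17, 19]
p_1^1 = 2^1 = 2
p_2^3 = 3^3 = 27
p_3^1 = 5^1 = 5
p_4^9 = 7^9 = 40353607
p_5^4 = 11^4 = 14641
p_6^12 = 13^12 = 23298085122481
p_7^2 = 17^2 = 289
p_8^2 = 19^2 = 361
Product = 387741367150773069716102259449010

387741367150773069716102259449010


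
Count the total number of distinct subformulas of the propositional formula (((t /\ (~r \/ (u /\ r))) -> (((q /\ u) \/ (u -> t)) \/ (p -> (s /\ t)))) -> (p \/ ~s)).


Formula: (((t /\ (~r \/ (u /\ r))) -> (((q /\ u) \/ (u -> t)) \/ (p -> (s /\ t)))) -> (p \/ ~s))
Subformulas found:
  1. r
  2. q
  3. u
  4. s
  5. t
  6. p
  7. ~r
  8. ~s
  9. (u /\ r)
  10. (u -> t)
  11. (s /\ t)
  12. (q /\ u)
  13. (p \/ ~s)
  14. (p -> (s /\ t))
  15. (~r \/ (u /\ r))
  16. ((q /\ u) \/ (u -> t))
  17. (t /\ (~r \/ (u /\ r)))
  18. (((q /\ u) \/ (u -> t)) \/ (p -> (s /\ t)))
  19. ((t /\ (~r \/ (u /\ r))) -> (((q /\ u) \/ (u -> t)) \/ (p -> (s /\ t))))
  20. (((t /\ (~r \/ (u /\ r))) -> (((q /\ u) \/ (u -> t)) \/ (p -> (s /\ t)))) -> (p \/ ~s))
Total distinct subformulas = 20

20


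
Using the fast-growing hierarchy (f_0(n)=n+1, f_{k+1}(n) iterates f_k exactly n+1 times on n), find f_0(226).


f_0(226) = 226 + 1 = 227

227


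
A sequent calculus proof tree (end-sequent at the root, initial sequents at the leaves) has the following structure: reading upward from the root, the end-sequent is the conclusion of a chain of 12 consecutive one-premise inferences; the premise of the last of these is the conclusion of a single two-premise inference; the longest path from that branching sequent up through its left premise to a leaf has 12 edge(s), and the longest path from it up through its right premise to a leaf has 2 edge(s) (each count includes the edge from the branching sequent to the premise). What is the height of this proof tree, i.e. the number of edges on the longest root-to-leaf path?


Longest path through the left premise: 12 edges (measured from the branching sequent)
Longest path through the right premise: 2 edges
Height of the subtree rooted at the branching sequent: max(12, 2) = 12
The branching sequent sits 12 edges above the root (the chain of one-premise inferences), so height = 12 + 12 = 24

24


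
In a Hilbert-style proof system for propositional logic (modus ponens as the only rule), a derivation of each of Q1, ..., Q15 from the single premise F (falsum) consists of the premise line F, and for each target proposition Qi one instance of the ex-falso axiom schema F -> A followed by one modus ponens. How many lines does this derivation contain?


Ex falso, line by line:
- 1 premise line (F)
- 15 targets, each needing 1 axiom instance (F -> Qi) + 1 MP = 2 lines: 2 * 15 = 30
Total = 1 + 30 = 31 lines.

31


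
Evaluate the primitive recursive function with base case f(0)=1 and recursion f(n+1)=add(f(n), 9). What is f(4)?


f(0) = 1
f(1) = add(f(0), 9) = add(1, 9) = 10
f(2) = add(f(1), 9) = add(10, 9) = 19
f(3) = add(f(2), 9) = add(19, 9) = 28
f(4) = add(f(3), 9) = add(28, 9) = 37


37


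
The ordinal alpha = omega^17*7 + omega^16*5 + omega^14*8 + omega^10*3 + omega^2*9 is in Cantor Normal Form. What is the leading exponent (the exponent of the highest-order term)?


CNF: omega^17*7 + omega^16*5 + omega^14*8 + omega^10*3 + omega^2*9
The leading term is omega^17*7, which has exponent 17.

17


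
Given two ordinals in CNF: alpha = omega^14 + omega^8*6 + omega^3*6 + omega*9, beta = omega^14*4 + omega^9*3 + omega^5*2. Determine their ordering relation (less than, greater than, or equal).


Compare term by term from highest exponent:
alpha = omega^14 + omega^8*6 + omega^3*6 + omega*9
beta = omega^14*4 + omega^9*3 + omega^5*2
Term 1: alpha has omega^14*1, beta has omega^14*4
Term 2: alpha has omega^8*6, beta has omega^9*3
Term 3: alpha has omega^3*6, beta has omega^5*2
Term 4: alpha has omega^1*9, beta has omega^0*0
Result: alpha < beta

alpha < beta


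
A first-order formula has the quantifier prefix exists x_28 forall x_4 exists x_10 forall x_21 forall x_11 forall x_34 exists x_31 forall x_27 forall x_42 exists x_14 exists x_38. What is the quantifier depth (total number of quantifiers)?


Quantifier prefix has 11 quantifier symbols.
Quantifier depth = 11

11


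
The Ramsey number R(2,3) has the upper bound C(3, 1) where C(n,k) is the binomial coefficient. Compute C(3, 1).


R(2,3) <= C(2+3-2, 2-1) = C(3, 1)
C(3, 1) = 3! / (1! * 2!)
= 3

3


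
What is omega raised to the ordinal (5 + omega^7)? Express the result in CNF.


omega^(5 + omega^7):
In ordinal addition a term is absorbed by a following term of strictly larger exponent: 0 < 7, so 5 + omega^7 = omega^7.
omega raised to a CNF ordinal is a single CNF term: Result = omega^(omega^7)

omega^(omega^7)


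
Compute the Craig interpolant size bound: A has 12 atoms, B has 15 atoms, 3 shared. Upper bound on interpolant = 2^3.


Shared atoms = 3
Craig interpolant size bound = 2^3
= 8

8


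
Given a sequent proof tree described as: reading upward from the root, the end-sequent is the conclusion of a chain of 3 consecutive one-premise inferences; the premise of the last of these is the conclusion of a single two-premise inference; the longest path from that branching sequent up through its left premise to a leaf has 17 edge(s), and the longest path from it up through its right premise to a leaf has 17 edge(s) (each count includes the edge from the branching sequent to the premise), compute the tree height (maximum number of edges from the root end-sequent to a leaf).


Longest path through the left premise: 17 edges (measured from the branching sequent)
Longest path through the right premise: 17 edges
Height of the subtree rooted at the branching sequent: max(17, 17) = 17
The branching sequent sits 3 edges above the root (the chain of one-premise inferences), so height = 17 + 3 = 20

20


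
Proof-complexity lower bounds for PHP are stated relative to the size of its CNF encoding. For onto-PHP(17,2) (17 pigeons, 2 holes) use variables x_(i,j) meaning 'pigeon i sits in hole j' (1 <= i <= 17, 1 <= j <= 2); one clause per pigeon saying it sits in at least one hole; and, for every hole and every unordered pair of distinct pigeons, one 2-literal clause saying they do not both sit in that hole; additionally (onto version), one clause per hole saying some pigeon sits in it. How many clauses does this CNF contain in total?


onto-PHP(17,2): 17 pigeons, 2 holes, 17*2 = 34 variables.
- pigeon clauses: one per pigeon -> 17 clauses
- hole clauses: 2 holes * C(17,2) = 2 * 136 -> 272 clauses
- onto clauses: one per hole -> 2 clauses
Total clauses = 17 + 272 + 2 = 291

291


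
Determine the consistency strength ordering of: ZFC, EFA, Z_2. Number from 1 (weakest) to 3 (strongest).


Ordering by consistency strength:
1. EFA
2. Z_2
3. ZFC


ZFC=3, EFA=1, Z_2=2


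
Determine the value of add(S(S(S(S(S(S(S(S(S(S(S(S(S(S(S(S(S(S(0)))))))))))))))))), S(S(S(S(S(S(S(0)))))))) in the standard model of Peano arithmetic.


add(S^18(0), S^7(0)):
S^18(0) = 18
S^7(0) = 7
18 + 7 = 25

25


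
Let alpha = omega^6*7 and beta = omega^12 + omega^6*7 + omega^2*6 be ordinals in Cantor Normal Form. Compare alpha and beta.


Compare term by term from highest exponent:
alpha = omega^6*7
beta = omega^12 + omega^6*7 + omega^2*6
Term 1: alpha has omega^6*7, beta has omega^12*1
Term 2: alpha has omega^0*0, beta has omega^6*7
Term 3: alpha has omega^0*0, beta has omega^2*6
Result: alpha < beta

alpha < beta


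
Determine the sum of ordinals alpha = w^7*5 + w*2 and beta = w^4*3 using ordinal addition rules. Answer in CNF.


Ordinal addition (w^7*5 + w*2) + w^4*3:
alpha's leading term has exponent 7 > beta's exponent 4, so it survives.
alpha's tail term has exponent 1 < beta's exponent 4, so it is absorbed by beta.
In ordinal addition, any term followed by a strictly larger-exponent term is absorbed.
Result = w^7*5 + w^4*3

w^7*5 + w^4*3


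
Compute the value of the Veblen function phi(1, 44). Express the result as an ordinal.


phi(1, 44):
phi(1, beta) = epsilon_beta (the beta-th epsilon number).
phi(1, 44) = epsilon_44

epsilon_44


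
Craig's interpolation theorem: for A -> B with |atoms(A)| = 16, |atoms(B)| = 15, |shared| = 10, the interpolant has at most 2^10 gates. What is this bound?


Shared atoms = 10
Craig interpolant size bound = 2^10
= 1024

1024


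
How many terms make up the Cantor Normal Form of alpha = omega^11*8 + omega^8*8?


CNF: omega^11*8 + omega^8*8
Count the summands separated by '+':
  term 1: omega^11*8
  term 2: omega^8*8
Total terms = 2

2


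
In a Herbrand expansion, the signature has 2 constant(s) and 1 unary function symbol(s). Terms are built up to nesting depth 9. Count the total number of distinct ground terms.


Herbrand terms by depth:
Depth 0: 2 constants
Depth 1: 2 new terms (running total: 4)
Depth 2: 2 new terms (running total: 6)
Depth 3: 2 new terms (running total: 8)
Depth 4: 2 new terms (running total: 10)
Depth 5: 2 new terms (running total: 12)
Depth 6: 2 new terms (running total: 14)
Depth 7: 2 new terms (running total: 16)
Depth 8: 2 new terms (running total: 18)
Depth 9: 2 new terms (running total: 20)
Total distinct ground terms = 20

20


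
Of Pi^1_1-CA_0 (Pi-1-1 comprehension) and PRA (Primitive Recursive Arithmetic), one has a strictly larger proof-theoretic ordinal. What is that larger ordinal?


Proof-theoretic ordinal of Pi^1_1-CA_0 (Pi-1-1 comprehension): psi_0(Omega_omega)
Proof-theoretic ordinal of PRA (Primitive Recursive Arithmetic): omega^omega
Comparing: omega^omega < psi_0(Omega_omega).
The larger ordinal is psi_0(Omega_omega) (from Pi^1_1-CA_0 (Pi-1-1 comprehension)).

psi_0(Omega_omega)


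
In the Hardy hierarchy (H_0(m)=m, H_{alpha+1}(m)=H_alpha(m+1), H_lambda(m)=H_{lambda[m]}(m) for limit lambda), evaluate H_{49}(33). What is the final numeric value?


H_49(33):
For finite ordinals k, H_k(n) = n + k (each successor step adds 1).
H_49(33) = 33 + 49 = 82

82


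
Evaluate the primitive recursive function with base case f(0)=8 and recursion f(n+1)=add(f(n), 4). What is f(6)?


f(0) = 8
f(1) = add(f(0), 4) = add(8, 4) = 12
f(2) = add(f(1), 4) = add(12, 4) = 16
f(3) = add(f(2), 4) = add(16, 4) = 20
f(4) = add(f(3), 4) = add(20, 4) = 24
f(5) = add(f(4), 4) = add(24, 4) = 28
f(6) = add(f(5), 4) = add(28, 4) = 32


32


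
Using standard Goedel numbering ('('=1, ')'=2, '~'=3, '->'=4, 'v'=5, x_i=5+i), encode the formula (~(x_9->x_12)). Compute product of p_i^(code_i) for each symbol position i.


Formula: (~(x_9->x_12))
Symbol codes: [1, 3, 1, 14, 4, 17, 2, 2]
Primes: [2, 3, 5, 7, 11, 13, 17, 19]
p_1^1 = 2^1 = 2
p_2^3 = 3^3 = 27
p_3^1 = 5^1 = 5
p_4^14 = 7^14 = 678223072849
p_5^4 = 11^4 = 14641
p_6^17 = 13^17 = 8650415919381337933
p_7^2 = 17^2 = 289
p_8^2 = 19^2 = 361
Product = 2419630770871035938182511409749224543713510

2419630770871035938182511409749224543713510


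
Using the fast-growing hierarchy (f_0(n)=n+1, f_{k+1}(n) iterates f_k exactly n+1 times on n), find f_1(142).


f_1(142) = f_0^143(142)
f_0 adds 1 each time, applied 143 times.
f_1(142) = 142 + 143 = 285

285


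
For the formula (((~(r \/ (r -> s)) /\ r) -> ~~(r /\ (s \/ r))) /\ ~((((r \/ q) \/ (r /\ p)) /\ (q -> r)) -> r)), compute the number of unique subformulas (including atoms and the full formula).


Formula: (((~(r \/ (r -> s)) /\ r) -> ~~(r /\ (s \/ r))) /\ ~((((r \/ q) \/ (r /\ p)) /\ (q -> r)) -> r))
Subformulas found:
  1. r
  2. q
  3. s
  4. p
  5. (s \/ r)
  6. (r /\ p)
  7. (r \/ q)
  8. (r -> s)
  9. (q -> r)
  10. (r /\ (s \/ r))
  11. (r \/ (r -> s))
  12. ~(r \/ (r -> s))
  13. ~(r /\ (s \/ r))
  14. ~~(r /\ (s \/ r))
  15. ((r \/ q) \/ (r /\ p))
  16. (~(r \/ (r -> s)) /\ r)
  17. (((r \/ q) \/ (r /\ p)) /\ (q -> r))
  18. ((((r \/ q) \/ (r /\ p)) /\ (q -> r)) -> r)
  19. ~((((r \/ q) \/ (r /\ p)) /\ (q -> r)) -> r)
  20. ((~(r \/ (r -> s)) /\ r) -> ~~(r /\ (s \/ r)))
  21. (((~(r \/ (r -> s)) /\ r) -> ~~(r /\ (s \/ r))) /\ ~((((r \/ q) \/ (r /\ p)) /\ (q -> r)) -> r))
Total distinct subformulas = 21

21


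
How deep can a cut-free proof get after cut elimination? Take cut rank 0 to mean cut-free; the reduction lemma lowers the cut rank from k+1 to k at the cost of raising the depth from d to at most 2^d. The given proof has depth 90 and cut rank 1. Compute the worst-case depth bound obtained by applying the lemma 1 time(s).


Each rank reduction sends depth d to at most 2^d; cut rank r needs r reductions.
2_0(90) = 90
2_1(90) = 2^90 = 1237940039285380274899124224
Cut-free depth bound = 1237940039285380274899124224

1237940039285380274899124224


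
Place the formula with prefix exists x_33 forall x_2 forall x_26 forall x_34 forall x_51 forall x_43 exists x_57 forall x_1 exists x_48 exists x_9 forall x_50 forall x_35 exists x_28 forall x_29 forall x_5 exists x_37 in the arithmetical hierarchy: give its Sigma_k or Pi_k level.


Leading quantifier is exists, so the class is Sigma.
Number of quantifier blocks = alternations + 1 = 8 + 1 = 9.
Classification: Sigma_9

Sigma_9


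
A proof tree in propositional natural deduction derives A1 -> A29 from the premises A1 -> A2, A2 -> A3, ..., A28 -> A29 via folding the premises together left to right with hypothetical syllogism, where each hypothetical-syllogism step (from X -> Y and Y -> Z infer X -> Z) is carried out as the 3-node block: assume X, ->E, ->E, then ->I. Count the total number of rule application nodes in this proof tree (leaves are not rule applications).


There are 28 premises in the chain. The first HS step combines premises 1 and 2; each further premise needs one more HS step.
So 28 premises require 28 - 1 = 27 hypothetical-syllogism steps.
Each HS step uses 3 inference nodes (->E, ->E, ->I).
27 * 3 = 81 total inference nodes.

81


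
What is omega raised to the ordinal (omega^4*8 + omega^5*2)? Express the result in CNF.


omega^(omega^4*8 + omega^5*2):
In ordinal addition a term is absorbed by a following term of strictly larger exponent: 4 < 5, so omega^4*8 + omega^5*2 = omega^5*2.
omega raised to a CNF ordinal is a single CNF term: Result = omega^(omega^5*2)

omega^(omega^5*2)


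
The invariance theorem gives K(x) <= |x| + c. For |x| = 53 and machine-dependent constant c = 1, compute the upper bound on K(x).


K(x) <= |x| + c = 53 + 1 = 54

54


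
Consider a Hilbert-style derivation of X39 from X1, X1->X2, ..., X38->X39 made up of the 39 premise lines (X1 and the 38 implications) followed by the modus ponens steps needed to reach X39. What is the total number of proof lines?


We have 39 premise lines: X1 and 38 implications.
Each implication is detached once by MP, giving 38 MP lines.
39 premise lines + 38 MP lines = 77 total lines.

77


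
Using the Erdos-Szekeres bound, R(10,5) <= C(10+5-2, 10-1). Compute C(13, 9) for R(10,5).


R(10,5) <= C(10+5-2, 10-1) = C(13, 9)
C(13, 9) = 13! / (9! * 4!)
= 715

715


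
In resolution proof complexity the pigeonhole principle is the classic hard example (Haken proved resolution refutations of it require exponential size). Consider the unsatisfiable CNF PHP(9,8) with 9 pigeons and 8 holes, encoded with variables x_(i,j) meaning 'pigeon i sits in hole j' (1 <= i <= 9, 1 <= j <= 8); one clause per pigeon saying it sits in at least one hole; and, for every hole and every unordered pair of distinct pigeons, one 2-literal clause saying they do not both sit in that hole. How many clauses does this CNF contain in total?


PHP(9,8): 9 pigeons, 8 holes, 9*8 = 72 variables.
- pigeon clauses: one per pigeon -> 9 clauses
- hole clauses: 8 holes * C(9,2) = 8 * 36 -> 288 clauses
Total clauses = 9 + 288 = 297

297


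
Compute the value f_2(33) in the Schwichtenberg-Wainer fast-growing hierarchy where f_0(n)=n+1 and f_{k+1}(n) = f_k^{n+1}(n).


f_2(33) = f_1^34(33)
f_1(m) = 2m + 1.
Iterating: f_1^k(n) = 2^k*(n+1) - 1.
f_2(33) = 2^34*(33+1) - 1 = 17179869184*34 - 1 = 584115552255

584115552255


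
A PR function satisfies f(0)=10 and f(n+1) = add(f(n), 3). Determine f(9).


f(0) = 10
f(1) = add(f(0), 3) = add(10, 3) = 13
f(2) = add(f(1), 3) = add(13, 3) = 16
f(3) = add(f(2), 3) = add(16, 3) = 19
f(4) = add(f(3), 3) = add(19, 3) = 22
f(5) = add(f(4), 3) = add(22, 3) = 25
f(6) = add(f(5), 3) = add(25, 3) = 28
f(7) = add(f(6), 3) = add(28, 3) = 31
f(8) = add(f(7), 3) = add(31, 3) = 34
f(9) = add(f(8), 3) = add(34, 3) = 37


37


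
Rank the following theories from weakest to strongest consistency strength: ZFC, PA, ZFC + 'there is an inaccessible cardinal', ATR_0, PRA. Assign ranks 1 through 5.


Ordering by consistency strength:
1. PRA
2. PA
3. ATR_0
4. ZFC
5. ZFC + 'there is an inaccessible cardinal'


ZFC=4, PA=2, ZFC + 'there is an inaccessible cardinal'=5, ATR_0=3, PRA=1


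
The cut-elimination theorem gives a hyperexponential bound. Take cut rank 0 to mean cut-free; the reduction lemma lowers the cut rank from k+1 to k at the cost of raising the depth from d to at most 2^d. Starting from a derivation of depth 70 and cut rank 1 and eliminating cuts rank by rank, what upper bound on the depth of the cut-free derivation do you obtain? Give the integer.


Each rank reduction sends depth d to at most 2^d; cut rank r needs r reductions.
2_0(70) = 70
2_1(70) = 2^70 = 1180591620717411303424
Cut-free depth bound = 1180591620717411303424

1180591620717411303424


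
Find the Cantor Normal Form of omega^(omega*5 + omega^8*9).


omega^(omega*5 + omega^8*9):
In ordinal addition a term is absorbed by a following term of strictly larger exponent: 1 < 8, so omega*5 + omega^8*9 = omega^8*9.
omega raised to a CNF ordinal is a single CNF term: Result = omega^(omega^8*9)

omega^(omega^8*9)


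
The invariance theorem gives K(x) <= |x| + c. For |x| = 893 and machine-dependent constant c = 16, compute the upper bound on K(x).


K(x) <= |x| + c = 893 + 16 = 909

909


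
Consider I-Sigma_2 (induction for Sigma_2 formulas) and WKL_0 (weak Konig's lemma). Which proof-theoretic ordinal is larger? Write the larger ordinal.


Proof-theoretic ordinal of I-Sigma_2 (induction for Sigma_2 formulas): omega^(omega^omega)
Proof-theoretic ordinal of WKL_0 (weak Konig's lemma): omega^omega
Comparing: omega^omega < omega^(omega^omega).
The larger ordinal is omega^(omega^omega) (from I-Sigma_2 (induction for Sigma_2 formulas)).

omega^(omega^omega)


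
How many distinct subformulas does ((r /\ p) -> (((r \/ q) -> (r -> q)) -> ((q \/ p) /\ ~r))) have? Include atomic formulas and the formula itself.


Formula: ((r /\ p) -> (((r \/ q) -> (r -> q)) -> ((q \/ p) /\ ~r)))
Subformulas found:
  1. q
  2. r
  3. p
  4. ~r
  5. (r -> q)
  6. (r \/ q)
  7. (q \/ p)
  8. (r /\ p)
  9. ((q \/ p) /\ ~r)
  10. ((r \/ q) -> (r -> q))
  11. (((r \/ q) -> (r -> q)) -> ((q \/ p) /\ ~r))
  12. ((r /\ p) -> (((r \/ q) -> (r -> q)) -> ((q \/ p) /\ ~r)))
Total distinct subformulas = 12

12


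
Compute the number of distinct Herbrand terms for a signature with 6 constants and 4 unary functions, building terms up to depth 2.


Herbrand terms by depth:
Depth 0: 6 constants
Depth 1: 24 new terms (running total: 30)
Depth 2: 96 new terms (running total: 126)
Total distinct ground terms = 126

126


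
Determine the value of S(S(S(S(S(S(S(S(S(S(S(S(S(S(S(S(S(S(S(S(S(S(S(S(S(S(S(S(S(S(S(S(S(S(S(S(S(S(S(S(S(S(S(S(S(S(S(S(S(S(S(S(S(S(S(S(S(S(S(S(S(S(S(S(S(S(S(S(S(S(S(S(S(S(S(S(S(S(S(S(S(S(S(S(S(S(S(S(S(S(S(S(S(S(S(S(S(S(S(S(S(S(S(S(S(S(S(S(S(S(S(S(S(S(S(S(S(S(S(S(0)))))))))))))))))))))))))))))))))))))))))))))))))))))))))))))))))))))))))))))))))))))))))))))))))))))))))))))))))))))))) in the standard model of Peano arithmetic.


Counting successors applied to 0:
120 applications of S to 0 = 120

120


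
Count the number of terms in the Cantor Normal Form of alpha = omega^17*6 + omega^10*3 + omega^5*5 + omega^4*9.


CNF: omega^17*6 + omega^10*3 + omega^5*5 + omega^4*9
Count the summands separated by '+':
  term 1: omega^17*6
  term 2: omega^10*3
  term 3: omega^5*5
  term 4: omega^4*9
Total terms = 4

4


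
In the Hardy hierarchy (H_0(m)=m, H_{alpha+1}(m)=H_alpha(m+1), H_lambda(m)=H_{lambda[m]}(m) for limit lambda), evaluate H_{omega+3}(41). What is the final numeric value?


H_{omega+3}(41):
Unwind the 3 successor steps: H_{omega+3}(41) = H_omega(41+3) = H_omega(44).
H_omega(m) = H_m(m) = m + m = 2m.
Result = 2 * 44 = 88

88


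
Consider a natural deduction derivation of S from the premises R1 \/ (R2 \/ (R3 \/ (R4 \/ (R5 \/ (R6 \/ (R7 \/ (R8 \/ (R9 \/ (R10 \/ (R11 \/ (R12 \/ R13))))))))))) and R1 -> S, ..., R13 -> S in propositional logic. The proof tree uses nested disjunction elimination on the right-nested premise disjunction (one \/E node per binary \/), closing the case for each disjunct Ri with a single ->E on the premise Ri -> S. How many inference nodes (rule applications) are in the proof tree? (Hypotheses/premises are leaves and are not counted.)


The premise R1 \/ (R2 \/ (R3 \/ (R4 \/ (R5 \/ (R6 \/ (R7 \/ (R8 \/ (R9 \/ (R10 \/ (R11 \/ (R12 \/ R13))))))))))) contains 13 disjuncts, hence 12 binary \/ connectives.
- Each binary \/ is eliminated once: 12 \/E nodes.
- Each of the 13 cases Ri derives S by one ->E with Ri -> S: 13 ->E nodes.
Total = 12 + 13 = 25

25


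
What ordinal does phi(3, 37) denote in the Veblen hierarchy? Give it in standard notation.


phi(3, 37):
phi(3, beta) = eta_beta (the beta-th eta number, fixed point of zeta).
phi(3, 37) = eta_37

eta_37


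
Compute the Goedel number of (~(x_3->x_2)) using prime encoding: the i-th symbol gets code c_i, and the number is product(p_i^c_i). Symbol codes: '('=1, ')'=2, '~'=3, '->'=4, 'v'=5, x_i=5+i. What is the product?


Formula: (~(x_3->x_2))
Symbol codes: [1, 3, 1, 8, 4, 7, 2, 2]
Primes: [2, 3, 5, 7, 11, 13, 17, 19]
p_1^1 = 2^1 = 2
p_2^3 = 3^3 = 27
p_3^1 = 5^1 = 5
p_4^8 = 7^8 = 5764801
p_5^4 = 11^4 = 14641
p_6^7 = 13^7 = 62748517
p_7^2 = 17^2 = 289
p_8^2 = 19^2 = 361
Product = 149185747855957066527783510

149185747855957066527783510


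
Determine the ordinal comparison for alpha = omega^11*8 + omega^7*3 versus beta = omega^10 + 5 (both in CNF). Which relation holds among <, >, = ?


Compare term by term from highest exponent:
alpha = omega^11*8 + omega^7*3
beta = omega^10 + 5
Term 1: alpha has omega^11*8, beta has omega^10*1
Term 2: alpha has omega^7*3, beta has omega^0*5
Result: alpha > beta

alpha > beta


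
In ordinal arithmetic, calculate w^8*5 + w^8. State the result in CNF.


Ordinal addition w^8*5 + w^8:
Both terms have the same exponent 8.
w^e*c + w^e*d = w^e*(c+d).
Result = w^8*(5+1) = w^8*6

w^8*6


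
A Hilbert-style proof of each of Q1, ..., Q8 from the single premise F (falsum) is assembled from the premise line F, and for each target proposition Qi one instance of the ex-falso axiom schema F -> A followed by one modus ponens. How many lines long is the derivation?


Ex falso, line by line:
- 1 premise line (F)
- 8 targets, each needing 1 axiom instance (F -> Qi) + 1 MP = 2 lines: 2 * 8 = 16
Total = 1 + 16 = 17 lines.

17


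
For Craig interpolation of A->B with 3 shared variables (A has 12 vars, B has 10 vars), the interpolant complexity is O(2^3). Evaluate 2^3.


Shared atoms = 3
Craig interpolant size bound = 2^3
= 8

8


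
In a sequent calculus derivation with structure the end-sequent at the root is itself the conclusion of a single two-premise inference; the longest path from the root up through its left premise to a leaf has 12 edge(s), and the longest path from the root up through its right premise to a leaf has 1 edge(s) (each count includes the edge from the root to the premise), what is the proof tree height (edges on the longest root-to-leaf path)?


Longest path through the left premise: 12 edges (measured from the branching sequent)
Longest path through the right premise: 1 edges
Height of the subtree rooted at the branching sequent: max(12, 1) = 12
The branching sequent is the root itself.
Total height = 12

12


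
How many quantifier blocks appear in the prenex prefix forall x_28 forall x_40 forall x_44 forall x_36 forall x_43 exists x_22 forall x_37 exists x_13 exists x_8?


Alternations = 3.
Blocks = alternations + 1 = 4

4


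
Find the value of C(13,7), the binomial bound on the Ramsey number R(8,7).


R(8,7) <= C(8+7-2, 8-1) = C(13, 7)
C(13, 7) = 13! / (7! * 6!)
= 1716

1716


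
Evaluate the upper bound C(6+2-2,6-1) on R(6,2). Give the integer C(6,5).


R(6,2) <= C(6+2-2, 6-1) = C(6, 5)
C(6, 5) = 6! / (5! * 1!)
= 6

6


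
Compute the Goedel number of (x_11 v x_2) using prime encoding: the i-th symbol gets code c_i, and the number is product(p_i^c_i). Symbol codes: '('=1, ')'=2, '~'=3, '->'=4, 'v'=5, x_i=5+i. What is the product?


Formula: (x_11 v x_2)
Symbol codes: [1, 16, 5, 7, 2]
Primes: [2, 3, 5, 7, 11]
p_1^1 = 2^1 = 2
p_2^16 = 3^16 = 43046721
p_3^5 = 5^5 = 3125
p_4^7 = 7^7 = 823543
p_5^2 = 11^2 = 121
Product = 26809686975330393750

26809686975330393750


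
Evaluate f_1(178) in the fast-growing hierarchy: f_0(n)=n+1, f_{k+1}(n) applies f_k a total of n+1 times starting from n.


f_1(178) = f_0^179(178)
f_0 adds 1 each time, applied 179 times.
f_1(178) = 178 + 179 = 357

357
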